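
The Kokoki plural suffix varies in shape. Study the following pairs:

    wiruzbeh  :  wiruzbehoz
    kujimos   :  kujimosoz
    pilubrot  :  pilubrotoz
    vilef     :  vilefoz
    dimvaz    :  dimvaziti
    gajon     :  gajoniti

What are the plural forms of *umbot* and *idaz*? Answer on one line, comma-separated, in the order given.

umbotoz, idaziti

The pattern is voicing of the final consonant: -oz when the stem ends in a voiceless consonant (*wiruzbeh*, *kujimos*, *pilubrot*, *vilef*); -iti when the stem ends in a voiced consonant (*dimvaz*, *gajon*).
Since the final consonant of *umbot* is /t/ (voiceless), it takes -oz, giving *umbotoz*.
The final consonant of *idaz* is /z/, which is voiced, so the suffix is -iti, giving *idaziti*.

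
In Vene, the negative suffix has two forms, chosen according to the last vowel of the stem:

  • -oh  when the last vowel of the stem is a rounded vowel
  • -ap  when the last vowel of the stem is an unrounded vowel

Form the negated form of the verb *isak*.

isakap

The last vowel of *isak* is /a/, which is an unrounded vowel, so the suffix is -ap, giving *isakap*.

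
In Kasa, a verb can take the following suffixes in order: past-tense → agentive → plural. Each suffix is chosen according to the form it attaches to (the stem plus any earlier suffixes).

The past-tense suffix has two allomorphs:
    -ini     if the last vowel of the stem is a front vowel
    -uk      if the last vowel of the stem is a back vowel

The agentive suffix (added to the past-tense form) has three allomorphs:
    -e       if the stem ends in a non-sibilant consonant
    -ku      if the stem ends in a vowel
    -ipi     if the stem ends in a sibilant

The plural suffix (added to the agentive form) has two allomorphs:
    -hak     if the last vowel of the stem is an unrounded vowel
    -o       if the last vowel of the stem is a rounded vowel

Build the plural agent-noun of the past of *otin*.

*otin*: last vowel = /i/, a front vowel → -ini → *otinini*.
The past-tense form *otinini*: final sound = /i/, a vowel → -ku → *otininiku*.
The agentive form *otininiku* — last vowel /u/ (a rounded vowel) → -o → *otininikuo*.

otininikuo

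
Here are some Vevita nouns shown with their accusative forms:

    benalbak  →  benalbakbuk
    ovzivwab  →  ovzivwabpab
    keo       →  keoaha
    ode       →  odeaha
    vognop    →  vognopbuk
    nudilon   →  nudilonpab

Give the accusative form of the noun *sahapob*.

The suffix is conditioned by the final sound: -buk when the stem ends in a voiceless consonant (*benalbak*, *vognop*); -pab when the stem ends in a voiced consonant (*ovzivwab*, *nudilon*); -aha when the stem ends in a vowel (*keo*, *ode*).
The final sound of *sahapob* is /b/, which is a voiced consonant, so the suffix is -pab, giving *sahapobpab*.

sahapobpab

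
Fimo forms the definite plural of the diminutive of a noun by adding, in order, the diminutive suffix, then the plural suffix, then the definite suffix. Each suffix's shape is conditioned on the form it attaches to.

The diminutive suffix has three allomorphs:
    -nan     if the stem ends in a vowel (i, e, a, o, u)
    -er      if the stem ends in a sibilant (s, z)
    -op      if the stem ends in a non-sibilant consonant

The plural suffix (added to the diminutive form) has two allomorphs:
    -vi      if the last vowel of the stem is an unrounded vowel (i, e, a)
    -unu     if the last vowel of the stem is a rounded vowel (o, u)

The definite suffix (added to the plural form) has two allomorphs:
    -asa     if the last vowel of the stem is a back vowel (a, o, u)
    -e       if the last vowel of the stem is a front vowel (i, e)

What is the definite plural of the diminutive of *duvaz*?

duvazervie

The final sound of *duvaz* is /z/, which is a sibilant, so the diminutive suffix is -er, giving *duvazer*.
The diminutive form *duvazer*: last vowel = /e/, an unrounded vowel → -vi → *duvazervi*.
Since the last vowel of the plural form *duvazervi* is /i/ (a front vowel), it takes -e, giving *duvazervie*.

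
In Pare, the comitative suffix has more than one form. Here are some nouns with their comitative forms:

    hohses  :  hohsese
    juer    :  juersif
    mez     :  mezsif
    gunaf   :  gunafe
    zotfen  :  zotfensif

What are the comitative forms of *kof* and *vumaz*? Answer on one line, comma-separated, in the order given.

The suffix is conditioned by the final consonant: -e when the stem ends in a voiceless consonant (*hohses*, *gunaf*); -sif when the stem ends in a voiced consonant (*juer*, *mez*, *zotfen*).
The final consonant of *kof* is /f/, which is voiceless, so the suffix is -e, giving *kofe*.
*vumaz*: final consonant = /z/, voiced → -sif → *vumazsif*.

kofe, vumazsif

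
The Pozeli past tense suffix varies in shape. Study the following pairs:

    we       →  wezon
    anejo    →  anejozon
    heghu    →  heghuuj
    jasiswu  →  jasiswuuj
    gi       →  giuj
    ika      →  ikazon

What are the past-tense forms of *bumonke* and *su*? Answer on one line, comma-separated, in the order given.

The pattern is height harmony: -uj when the last vowel of the stem is a high vowel (*heghu*, *jasiswu*, *gi*); -zon when the last vowel of the stem is a non-high vowel (*we*, *anejo*, *ika*).
*bumonke* — last vowel /e/ (a non-high vowel) → -zon → *bumonkezon*.
The last vowel of *su* is /u/, which is a high vowel, so the suffix is -uj, giving *suuj*.

bumonkezon, suuj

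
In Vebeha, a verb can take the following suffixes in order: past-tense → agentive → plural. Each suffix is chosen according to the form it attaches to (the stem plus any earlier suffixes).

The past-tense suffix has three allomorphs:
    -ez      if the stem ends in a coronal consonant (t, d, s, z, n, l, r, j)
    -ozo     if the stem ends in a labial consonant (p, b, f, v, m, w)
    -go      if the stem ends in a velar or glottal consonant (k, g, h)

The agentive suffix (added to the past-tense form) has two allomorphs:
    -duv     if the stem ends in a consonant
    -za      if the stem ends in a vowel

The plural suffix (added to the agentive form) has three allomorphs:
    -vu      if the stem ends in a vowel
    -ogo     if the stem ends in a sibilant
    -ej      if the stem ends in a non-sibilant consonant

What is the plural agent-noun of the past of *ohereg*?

*ohereg* — final consonant /g/ (velar/glottal) → -go → *ohereggo*.
The past-tense form *ohereggo*: final sound = /o/, a vowel → -za → *ohereggoza*.
The agentive form *ohereggoza*: final sound = /a/, a vowel → -vu → *ohereggozavu*.

ohereggozavu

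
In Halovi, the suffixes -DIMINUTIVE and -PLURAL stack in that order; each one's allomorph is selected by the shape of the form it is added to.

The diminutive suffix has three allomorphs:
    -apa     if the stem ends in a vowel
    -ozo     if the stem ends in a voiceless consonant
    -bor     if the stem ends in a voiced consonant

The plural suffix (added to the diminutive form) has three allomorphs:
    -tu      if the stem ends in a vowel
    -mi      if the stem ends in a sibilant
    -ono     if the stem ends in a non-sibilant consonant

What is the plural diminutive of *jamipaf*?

jamipafozotu

*jamipaf* — final sound /f/ (a voiceless consonant) → -ozo → *jamipafozo*.
The final sound of the diminutive form *jamipafozo* is /o/, which is a vowel, so the plural suffix is -tu, giving *jamipafozotu*.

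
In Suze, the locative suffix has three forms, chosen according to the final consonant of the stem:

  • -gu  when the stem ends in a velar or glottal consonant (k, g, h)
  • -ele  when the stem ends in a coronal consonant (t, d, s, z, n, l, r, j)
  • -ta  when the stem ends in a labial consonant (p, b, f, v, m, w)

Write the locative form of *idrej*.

idrejele

Since the final consonant of *idrej* is /j/ (coronal), it takes -ele, giving *idrejele*.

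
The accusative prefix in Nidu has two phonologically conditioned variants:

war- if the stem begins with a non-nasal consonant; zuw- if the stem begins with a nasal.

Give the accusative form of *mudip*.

zuwmudip

*mudip* — first consonant /m/ (a nasal) → zuw- → *zuwmudip*.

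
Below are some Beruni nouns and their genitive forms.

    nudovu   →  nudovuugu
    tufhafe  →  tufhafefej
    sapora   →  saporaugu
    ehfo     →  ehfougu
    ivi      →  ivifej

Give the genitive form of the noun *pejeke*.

The alternation tracks the last vowel of the stem — -fej when the last vowel of the stem is a front vowel (*tufhafe*, *ivi*); -ugu when the last vowel of the stem is a back vowel (*nudovu*, *sapora*, *ehfo*).
*pejeke*: last vowel = /e/, a front vowel → -fej → *pejekefej*.

pejekefej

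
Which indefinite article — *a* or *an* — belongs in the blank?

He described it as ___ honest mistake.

an

The indefinite article is chosen by the initial *sound* of the following word, not its spelling.
*honest* begins with the sound /ɒ/ (silent h) — a vowel sound.
So the article is *an*: He described it as an honest mistake.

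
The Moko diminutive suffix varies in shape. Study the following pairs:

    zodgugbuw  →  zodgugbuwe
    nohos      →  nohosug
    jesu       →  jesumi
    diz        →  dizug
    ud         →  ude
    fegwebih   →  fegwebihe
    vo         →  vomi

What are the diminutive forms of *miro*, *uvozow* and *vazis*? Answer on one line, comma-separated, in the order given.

The pattern is sibilance of the final sound: -ug when the stem ends in a sibilant (*nohos*, *diz*); -e when the stem ends in a non-sibilant consonant (*zodgugbuw*, *ud*, *fegwebih*); -mi when the stem ends in a vowel (*jesu*, *vo*).
Since the final sound of *miro* is /o/ (a vowel), it takes -mi, giving *miromi*.
The final sound of *uvozow* is /w/, which is a non-sibilant consonant, so the suffix is -e, giving *uvozowe*.
*vazis* — final sound /s/ (a sibilant) → -ug → *vazisug*.

miromi, uvozowe, vazisug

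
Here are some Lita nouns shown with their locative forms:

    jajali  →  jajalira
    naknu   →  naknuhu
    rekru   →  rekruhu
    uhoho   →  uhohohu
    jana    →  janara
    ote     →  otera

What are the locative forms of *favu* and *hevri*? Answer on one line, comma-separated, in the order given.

The suffix is conditioned by the last vowel: -hu when the last vowel of the stem is a rounded vowel (*naknu*, *rekru*, *uhoho*); -ra when the last vowel of the stem is an unrounded vowel (*jajali*, *jana*, *ote*).
Since the last vowel of *favu* is /u/ (a rounded vowel), it takes -hu, giving *favuhu*.
*hevri* — last vowel /i/ (an unrounded vowel) → -ra → *hevrira*.

favuhu, hevrira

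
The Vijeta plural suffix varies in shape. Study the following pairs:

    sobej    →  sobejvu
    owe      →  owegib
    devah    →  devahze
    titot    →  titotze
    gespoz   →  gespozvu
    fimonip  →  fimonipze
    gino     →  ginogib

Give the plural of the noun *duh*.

duhze

The pattern is voicing of the final sound: -ze when the stem ends in a voiceless consonant (*devah*, *titot*, *fimonip*); -vu when the stem ends in a voiced consonant (*sobej*, *gespoz*); -gib when the stem ends in a vowel (*owe*, *gino*).
*duh* — final sound /h/ (a voiceless consonant) → -ze → *duhze*.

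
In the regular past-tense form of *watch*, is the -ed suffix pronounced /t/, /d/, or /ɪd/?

/t/

The stem *watch* ends in a voiceless consonant other than /t/.
The -ed suffix is realized as /ɪd/ after /t, d/; as /t/ after other voiceless consonants; and as /d/ after other voiced sounds.
So -ed on *watch* is pronounced /t/.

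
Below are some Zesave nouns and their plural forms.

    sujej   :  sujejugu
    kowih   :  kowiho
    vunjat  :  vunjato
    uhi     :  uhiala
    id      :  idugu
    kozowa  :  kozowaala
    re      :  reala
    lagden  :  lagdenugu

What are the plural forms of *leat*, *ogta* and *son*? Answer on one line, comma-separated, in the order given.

leato, ogtaala, sonugu

The suffix is conditioned by the final sound: -o when the stem ends in a voiceless consonant (*kowih*, *vunjat*); -ugu when the stem ends in a voiced consonant (*sujej*, *id*, *lagden*); -ala when the stem ends in a vowel (*uhi*, *kozowa*, *re*).
Since the final sound of *leat* is /t/ (a voiceless consonant), it takes -o, giving *leato*.
Since the final sound of *ogta* is /a/ (a vowel), it takes -ala, giving *ogtaala*.
The final sound of *son* is /n/, which is a voiced consonant, so the suffix is -ugu, giving *sonugu*.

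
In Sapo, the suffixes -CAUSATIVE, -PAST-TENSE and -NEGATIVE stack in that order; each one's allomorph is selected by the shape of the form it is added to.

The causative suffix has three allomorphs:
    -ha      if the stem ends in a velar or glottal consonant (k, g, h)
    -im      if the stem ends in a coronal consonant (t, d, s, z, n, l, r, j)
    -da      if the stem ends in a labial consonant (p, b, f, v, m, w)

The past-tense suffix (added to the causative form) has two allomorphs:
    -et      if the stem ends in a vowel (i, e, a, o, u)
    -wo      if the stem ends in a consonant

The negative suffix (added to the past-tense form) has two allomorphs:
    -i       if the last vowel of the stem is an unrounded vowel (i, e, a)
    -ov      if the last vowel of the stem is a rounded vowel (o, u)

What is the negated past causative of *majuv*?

*majuv* — final consonant /v/ (labial) → -da → *majuvda*.
Since the final sound of the causative form *majuvda* is /a/ (a vowel), it takes -et, giving *majuvdaet*.
The past-tense form *majuvdaet*: last vowel = /e/, an unrounded vowel → -i → *majuvdaeti*.

majuvdaeti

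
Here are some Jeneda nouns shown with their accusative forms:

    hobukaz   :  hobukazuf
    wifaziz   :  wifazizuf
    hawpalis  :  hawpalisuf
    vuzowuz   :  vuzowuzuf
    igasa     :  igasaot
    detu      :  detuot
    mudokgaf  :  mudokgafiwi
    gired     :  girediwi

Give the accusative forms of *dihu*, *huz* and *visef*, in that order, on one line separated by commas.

The suffix is conditioned by the final sound: -uf when the stem ends in a sibilant (*hobukaz*, *wifaziz*, *hawpalis*, *vuzowuz*); -iwi when the stem ends in a non-sibilant consonant (*mudokgaf*, *gired*); -ot when the stem ends in a vowel (*igasa*, *detu*).
Since the final sound of *dihu* is /u/ (a vowel), it takes -ot, giving *dihuot*.
The final sound of *huz* is /z/, which is a sibilant, so the suffix is -uf, giving *huzuf*.
The final sound of *visef* is /f/, which is a non-sibilant consonant, so the suffix is -iwi, giving *visefiwi*.

dihuot, huzuf, visefiwi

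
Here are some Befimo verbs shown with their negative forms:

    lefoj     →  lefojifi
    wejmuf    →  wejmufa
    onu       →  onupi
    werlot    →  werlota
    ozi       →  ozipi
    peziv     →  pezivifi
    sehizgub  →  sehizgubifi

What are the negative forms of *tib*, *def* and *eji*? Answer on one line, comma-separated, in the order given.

The suffix is conditioned by the final sound: -a when the stem ends in a voiceless consonant (*wejmuf*, *werlot*); -ifi when the stem ends in a voiced consonant (*lefoj*, *peziv*, *sehizgub*); -pi when the stem ends in a vowel (*onu*, *ozi*).
*tib*: final sound = /b/, a voiced consonant → -ifi → *tibifi*.
The final sound of *def* is /f/, which is a voiceless consonant, so the suffix is -a, giving *defa*.
The final sound of *eji* is /i/, which is a vowel, so the suffix is -pi, giving *ejipi*.

tibifi, defa, ejipi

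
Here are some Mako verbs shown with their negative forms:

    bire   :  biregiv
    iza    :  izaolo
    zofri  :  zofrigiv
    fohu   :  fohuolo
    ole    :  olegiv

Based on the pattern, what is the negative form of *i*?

Looking at the last vowel of each stem: -giv when the last vowel of the stem is a front vowel (*bire*, *zofri*, *ole*); -olo when the last vowel of the stem is a back vowel (*iza*, *fohu*).
The last vowel of *i* is /i/, which is a front vowel, so the suffix is -giv, giving *igiv*.

igiv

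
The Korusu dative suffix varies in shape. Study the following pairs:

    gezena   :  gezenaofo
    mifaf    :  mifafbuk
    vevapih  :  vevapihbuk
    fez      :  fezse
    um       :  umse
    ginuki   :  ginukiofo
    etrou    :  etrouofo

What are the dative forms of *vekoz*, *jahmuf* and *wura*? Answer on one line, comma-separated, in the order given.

vekozse, jahmufbuk, wuraofo

The suffix is conditioned by the final sound: -buk when the stem ends in a voiceless consonant (*mifaf*, *vevapih*); -se when the stem ends in a voiced consonant (*fez*, *um*); -ofo when the stem ends in a vowel (*gezena*, *ginuki*, *etrou*).
*vekoz* — final sound /z/ (a voiced consonant) → -se → *vekozse*.
*jahmuf*: final sound = /f/, a voiceless consonant → -buk → *jahmufbuk*.
The final sound of *wura* is /a/, which is a vowel, so the suffix is -ofo, giving *wuraofo*.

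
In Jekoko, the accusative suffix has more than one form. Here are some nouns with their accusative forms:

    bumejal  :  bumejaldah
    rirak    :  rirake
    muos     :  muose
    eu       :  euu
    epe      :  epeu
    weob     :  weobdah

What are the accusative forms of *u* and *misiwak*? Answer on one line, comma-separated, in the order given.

uu, misiwake

Looking at the final sound of each stem: -e when the stem ends in a voiceless consonant (*rirak*, *muos*); -dah when the stem ends in a voiced consonant (*bumejal*, *weob*); -u when the stem ends in a vowel (*eu*, *epe*).
Since the final sound of *u* is /u/ (a vowel), it takes -u, giving *uu*.
*misiwak*: final sound = /k/, a voiceless consonant → -e → *misiwake*.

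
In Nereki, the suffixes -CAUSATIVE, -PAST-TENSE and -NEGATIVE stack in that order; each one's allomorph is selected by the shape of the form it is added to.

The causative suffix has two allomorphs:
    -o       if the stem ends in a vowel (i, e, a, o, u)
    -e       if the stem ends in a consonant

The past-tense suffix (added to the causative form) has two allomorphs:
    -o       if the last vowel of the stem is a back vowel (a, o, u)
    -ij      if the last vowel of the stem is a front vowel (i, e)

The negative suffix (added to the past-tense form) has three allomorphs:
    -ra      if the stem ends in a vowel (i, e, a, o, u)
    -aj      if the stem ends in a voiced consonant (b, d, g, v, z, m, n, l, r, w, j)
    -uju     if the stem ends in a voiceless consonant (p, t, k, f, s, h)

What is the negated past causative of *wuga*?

*wuga*: final sound = /a/, a vowel → -o → *wugao*.
The last vowel of the causative form *wugao* is /o/, which is a back vowel, so the past-tense suffix is -o, giving *wugaoo*.
The past-tense form *wugaoo* — final sound /o/ (a vowel) → -ra → *wugaoora*.

wugaoora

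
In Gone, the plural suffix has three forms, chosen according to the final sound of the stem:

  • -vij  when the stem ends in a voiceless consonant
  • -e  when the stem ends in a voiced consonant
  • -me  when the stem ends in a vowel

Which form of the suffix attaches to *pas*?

-vij

Since the final sound of *pas* is /s/ (a voiceless consonant), it takes -vij.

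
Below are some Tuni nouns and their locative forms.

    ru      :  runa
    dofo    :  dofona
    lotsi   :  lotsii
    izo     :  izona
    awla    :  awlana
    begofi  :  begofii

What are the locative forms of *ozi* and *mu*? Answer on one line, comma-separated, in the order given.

The pattern is front/back vowel harmony: -i when the last vowel of the stem is a front vowel (*lotsi*, *begofi*); -na when the last vowel of the stem is a back vowel (*ru*, *dofo*, *izo*, *awla*).
*ozi* — last vowel /i/ (a front vowel) → -i → *ozii*.
*mu*: last vowel = /u/, a back vowel → -na → *muna*.

ozii, muna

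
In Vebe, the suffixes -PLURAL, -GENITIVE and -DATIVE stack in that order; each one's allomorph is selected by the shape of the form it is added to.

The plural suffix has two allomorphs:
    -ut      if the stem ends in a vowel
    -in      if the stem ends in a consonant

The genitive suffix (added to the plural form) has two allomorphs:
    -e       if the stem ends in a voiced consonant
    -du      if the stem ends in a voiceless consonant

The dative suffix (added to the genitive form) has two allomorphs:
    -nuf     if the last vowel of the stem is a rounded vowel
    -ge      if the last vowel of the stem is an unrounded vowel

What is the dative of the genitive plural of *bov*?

Since the final sound of *bov* is /v/ (a consonant), it takes -in, giving *bovin*.
Since the final consonant of the plural form *bovin* is /n/ (voiced), it takes -e, giving *bovine*.
The genitive form *bovine*: last vowel = /e/, an unrounded vowel → -ge → *bovinege*.

bovinege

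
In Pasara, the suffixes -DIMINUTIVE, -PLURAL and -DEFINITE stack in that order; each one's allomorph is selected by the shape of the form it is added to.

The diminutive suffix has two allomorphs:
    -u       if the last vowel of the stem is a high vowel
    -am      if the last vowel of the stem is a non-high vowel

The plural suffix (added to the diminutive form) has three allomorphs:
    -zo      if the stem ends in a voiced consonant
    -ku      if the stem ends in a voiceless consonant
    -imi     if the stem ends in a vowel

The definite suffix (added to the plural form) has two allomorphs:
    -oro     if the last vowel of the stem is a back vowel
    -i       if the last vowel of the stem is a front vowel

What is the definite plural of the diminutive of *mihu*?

*mihu*: last vowel = /u/, a high vowel → -u → *mihuu*.
Since the final sound of the diminutive form *mihuu* is /u/ (a vowel), it takes -imi, giving *mihuuimi*.
The last vowel of the plural form *mihuuimi* is /i/, which is a front vowel, so the definite suffix is -i, giving *mihuuimii*.

mihuuimii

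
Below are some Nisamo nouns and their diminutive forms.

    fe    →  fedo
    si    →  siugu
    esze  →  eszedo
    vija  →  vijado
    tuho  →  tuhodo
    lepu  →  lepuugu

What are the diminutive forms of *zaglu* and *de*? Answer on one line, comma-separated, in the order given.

The alternation tracks the last vowel of the stem — -ugu when the last vowel of the stem is a high vowel (*si*, *lepu*); -do when the last vowel of the stem is a non-high vowel (*fe*, *esze*, *vija*, *tuho*).
*zaglu*: last vowel = /u/, a high vowel → -ugu → *zagluugu*.
Since the last vowel of *de* is /e/ (a non-high vowel), it takes -do, giving *dedo*.

zagluugu, dedo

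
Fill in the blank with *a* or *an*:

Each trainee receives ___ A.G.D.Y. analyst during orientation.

The indefinite article is chosen by the initial *sound* of the following word, not its spelling.
The initialism *A.G.D.Y.* is read letter by letter; the first letter, A, is pronounced /eɪ/, which begins with a vowel sound.
So the article is *an*: Each trainee receives an A.G.D.Y. analyst during orientation.

an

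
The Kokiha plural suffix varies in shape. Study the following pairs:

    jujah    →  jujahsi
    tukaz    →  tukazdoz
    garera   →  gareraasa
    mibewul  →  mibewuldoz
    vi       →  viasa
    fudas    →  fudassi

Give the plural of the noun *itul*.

Looking at the final sound of each stem: -si when the stem ends in a voiceless consonant (*jujah*, *fudas*); -doz when the stem ends in a voiced consonant (*tukaz*, *mibewul*); -asa when the stem ends in a vowel (*garera*, *vi*).
The final sound of *itul* is /l/, which is a voiced consonant, so the suffix is -doz, giving *ituldoz*.

ituldoz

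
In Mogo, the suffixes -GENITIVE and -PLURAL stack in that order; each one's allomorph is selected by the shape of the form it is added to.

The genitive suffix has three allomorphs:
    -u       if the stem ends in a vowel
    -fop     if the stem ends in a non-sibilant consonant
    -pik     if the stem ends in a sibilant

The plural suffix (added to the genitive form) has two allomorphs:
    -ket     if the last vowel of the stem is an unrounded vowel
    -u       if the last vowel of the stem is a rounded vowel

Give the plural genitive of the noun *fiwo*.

*fiwo* — final sound /o/ (a vowel) → -u → *fiwou*.
The last vowel of the genitive form *fiwou* is /u/, which is a rounded vowel, so the plural suffix is -u, giving *fiwouu*.

fiwouu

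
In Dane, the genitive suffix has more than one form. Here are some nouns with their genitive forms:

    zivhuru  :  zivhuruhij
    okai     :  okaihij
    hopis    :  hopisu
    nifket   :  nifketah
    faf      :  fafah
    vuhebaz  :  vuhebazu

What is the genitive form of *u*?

uhij

Looking at the final sound of each stem: -u when the stem ends in a sibilant (*hopis*, *vuhebaz*); -ah when the stem ends in a non-sibilant consonant (*nifket*, *faf*); -hij when the stem ends in a vowel (*zivhuru*, *okai*).
*u*: final sound = /u/, a vowel → -hij → *uhij*.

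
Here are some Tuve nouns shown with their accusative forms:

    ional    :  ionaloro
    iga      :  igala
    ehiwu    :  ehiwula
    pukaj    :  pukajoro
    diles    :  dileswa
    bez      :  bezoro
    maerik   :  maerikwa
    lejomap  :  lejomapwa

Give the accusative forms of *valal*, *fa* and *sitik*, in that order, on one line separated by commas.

valaloro, fala, sitikwa

Looking at the final sound of each stem: -wa when the stem ends in a voiceless consonant (*diles*, *maerik*, *lejomap*); -oro when the stem ends in a voiced consonant (*ional*, *pukaj*, *bez*); -la when the stem ends in a vowel (*iga*, *ehiwu*).
The final sound of *valal* is /l/, which is a voiced consonant, so the suffix is -oro, giving *valaloro*.
*fa*: final sound = /a/, a vowel → -la → *fala*.
Since the final sound of *sitik* is /k/ (a voiceless consonant), it takes -wa, giving *sitikwa*.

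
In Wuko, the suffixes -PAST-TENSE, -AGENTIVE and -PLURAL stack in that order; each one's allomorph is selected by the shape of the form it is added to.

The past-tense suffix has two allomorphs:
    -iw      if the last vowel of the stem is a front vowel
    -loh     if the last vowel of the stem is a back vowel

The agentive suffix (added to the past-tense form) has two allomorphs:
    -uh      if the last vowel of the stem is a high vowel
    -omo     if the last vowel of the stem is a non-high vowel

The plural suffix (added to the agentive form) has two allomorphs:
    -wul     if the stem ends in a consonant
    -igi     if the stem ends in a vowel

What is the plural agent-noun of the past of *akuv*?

*akuv*: last vowel = /u/, a back vowel → -loh → *akuvloh*.
The last vowel of the past-tense form *akuvloh* is /o/, which is a non-high vowel, so the agentive suffix is -omo, giving *akuvlohomo*.
The final sound of the agentive form *akuvlohomo* is /o/, which is a vowel, so the plural suffix is -igi, giving *akuvlohomoigi*.

akuvlohomoigi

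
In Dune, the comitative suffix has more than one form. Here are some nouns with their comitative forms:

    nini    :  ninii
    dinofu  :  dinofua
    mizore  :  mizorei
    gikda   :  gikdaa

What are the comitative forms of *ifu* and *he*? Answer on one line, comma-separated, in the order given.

The alternation tracks the last vowel of the stem — -i when the last vowel of the stem is a front vowel (*nini*, *mizore*); -a when the last vowel of the stem is a back vowel (*dinofu*, *gikda*).
Since the last vowel of *ifu* is /u/ (a back vowel), it takes -a, giving *ifua*.
*he*: last vowel = /e/, a front vowel → -i → *hei*.

ifua, hei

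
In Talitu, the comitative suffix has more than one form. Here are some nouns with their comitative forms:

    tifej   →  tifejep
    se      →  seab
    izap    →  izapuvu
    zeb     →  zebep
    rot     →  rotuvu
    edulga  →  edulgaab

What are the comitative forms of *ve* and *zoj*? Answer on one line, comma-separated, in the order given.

The suffix is conditioned by the final sound: -uvu when the stem ends in a voiceless consonant (*izap*, *rot*); -ep when the stem ends in a voiced consonant (*tifej*, *zeb*); -ab when the stem ends in a vowel (*se*, *edulga*).
The final sound of *ve* is /e/, which is a vowel, so the suffix is -ab, giving *veab*.
*zoj* — final sound /j/ (a voiced consonant) → -ep → *zojep*.

veab, zojep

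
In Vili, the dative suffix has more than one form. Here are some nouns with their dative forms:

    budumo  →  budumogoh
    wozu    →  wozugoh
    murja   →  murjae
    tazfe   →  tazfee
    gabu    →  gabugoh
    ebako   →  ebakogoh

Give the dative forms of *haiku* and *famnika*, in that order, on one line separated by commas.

haikugoh, famnikae

The suffix is conditioned by the last vowel: -goh when the last vowel of the stem is a rounded vowel (*budumo*, *wozu*, *gabu*, *ebako*); -e when the last vowel of the stem is an unrounded vowel (*murja*, *tazfe*).
The last vowel of *haiku* is /u/, which is a rounded vowel, so the suffix is -goh, giving *haikugoh*.
Since the last vowel of *famnika* is /a/ (an unrounded vowel), it takes -e, giving *famnikae*.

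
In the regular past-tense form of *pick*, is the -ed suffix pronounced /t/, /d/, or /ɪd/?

/t/

The stem *pick* ends in a voiceless consonant other than /t/.
The -ed suffix is realized as /ɪd/ after /t, d/; as /t/ after other voiceless consonants; and as /d/ after other voiced sounds.
So -ed on *pick* is pronounced /t/.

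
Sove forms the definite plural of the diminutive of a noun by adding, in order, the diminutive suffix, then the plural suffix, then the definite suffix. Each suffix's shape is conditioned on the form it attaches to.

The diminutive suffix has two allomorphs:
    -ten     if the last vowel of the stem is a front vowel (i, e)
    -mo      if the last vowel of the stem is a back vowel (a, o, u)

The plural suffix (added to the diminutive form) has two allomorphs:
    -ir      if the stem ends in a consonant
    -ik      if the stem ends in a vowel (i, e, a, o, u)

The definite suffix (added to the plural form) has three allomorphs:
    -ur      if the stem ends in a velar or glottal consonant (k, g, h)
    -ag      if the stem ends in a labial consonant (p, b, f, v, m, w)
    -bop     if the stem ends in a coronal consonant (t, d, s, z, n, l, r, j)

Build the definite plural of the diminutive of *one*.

*one* — last vowel /e/ (a front vowel) → -ten → *oneten*.
The diminutive form *oneten*: final sound = /n/, a consonant → -ir → *onetenir*.
Since the final consonant of the plural form *onetenir* is /r/ (coronal), it takes -bop, giving *onetenirbop*.

onetenirbop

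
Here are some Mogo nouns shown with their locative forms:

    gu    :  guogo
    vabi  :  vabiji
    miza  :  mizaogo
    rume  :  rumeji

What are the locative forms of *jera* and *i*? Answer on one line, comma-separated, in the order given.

jeraogo, iji

The suffix is conditioned by the last vowel: -ji when the last vowel of the stem is a front vowel (*vabi*, *rume*); -ogo when the last vowel of the stem is a back vowel (*gu*, *miza*).
The last vowel of *jera* is /a/, which is a back vowel, so the suffix is -ogo, giving *jeraogo*.
The last vowel of *i* is /i/, which is a front vowel, so the suffix is -ji, giving *iji*.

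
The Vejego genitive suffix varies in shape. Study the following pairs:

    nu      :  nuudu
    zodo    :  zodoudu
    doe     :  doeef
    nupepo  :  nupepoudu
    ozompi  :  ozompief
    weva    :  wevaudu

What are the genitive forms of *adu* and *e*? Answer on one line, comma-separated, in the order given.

The suffix is conditioned by the last vowel: -ef when the last vowel of the stem is a front vowel (*doe*, *ozompi*); -udu when the last vowel of the stem is a back vowel (*nu*, *zodo*, *nupepo*, *weva*).
The last vowel of *adu* is /u/, which is a back vowel, so the suffix is -udu, giving *aduudu*.
*e*: last vowel = /e/, a front vowel → -ef → *eef*.

aduudu, eef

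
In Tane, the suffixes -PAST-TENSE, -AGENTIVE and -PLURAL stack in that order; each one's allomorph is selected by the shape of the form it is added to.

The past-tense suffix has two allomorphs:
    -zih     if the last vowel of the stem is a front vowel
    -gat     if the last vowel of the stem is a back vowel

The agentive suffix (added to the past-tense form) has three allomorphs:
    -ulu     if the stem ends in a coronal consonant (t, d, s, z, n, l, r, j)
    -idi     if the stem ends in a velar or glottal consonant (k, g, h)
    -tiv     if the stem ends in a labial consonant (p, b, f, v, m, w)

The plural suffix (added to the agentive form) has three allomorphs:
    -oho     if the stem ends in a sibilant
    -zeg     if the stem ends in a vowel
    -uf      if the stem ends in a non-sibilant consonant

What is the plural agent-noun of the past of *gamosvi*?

Since the last vowel of *gamosvi* is /i/ (a front vowel), it takes -zih, giving *gamosvizih*.
Since the final consonant of the past-tense form *gamosvizih* is /h/ (velar/glottal), it takes -idi, giving *gamosvizihidi*.
The agentive form *gamosvizihidi* — final sound /i/ (a vowel) → -zeg → *gamosvizihidizeg*.

gamosvizihidizeg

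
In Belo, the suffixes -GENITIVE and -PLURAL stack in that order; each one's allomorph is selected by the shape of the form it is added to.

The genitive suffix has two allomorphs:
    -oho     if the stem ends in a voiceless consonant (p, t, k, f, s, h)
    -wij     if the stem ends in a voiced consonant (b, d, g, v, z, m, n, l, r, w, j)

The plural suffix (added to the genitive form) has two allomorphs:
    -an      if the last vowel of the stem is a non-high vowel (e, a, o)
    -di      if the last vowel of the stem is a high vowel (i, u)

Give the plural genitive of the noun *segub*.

The final consonant of *segub* is /b/, which is voiced, so the genitive suffix is -wij, giving *segubwij*.
Since the last vowel of the genitive form *segubwij* is /i/ (a high vowel), it takes -di, giving *segubwijdi*.

segubwijdi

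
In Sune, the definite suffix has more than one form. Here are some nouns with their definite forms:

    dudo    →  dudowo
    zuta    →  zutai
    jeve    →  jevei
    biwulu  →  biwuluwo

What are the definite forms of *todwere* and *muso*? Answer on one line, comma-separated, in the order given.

todwerei, musowo

The pattern is rounding harmony: -wo when the last vowel of the stem is a rounded vowel (*dudo*, *biwulu*); -i when the last vowel of the stem is an unrounded vowel (*zuta*, *jeve*).
The last vowel of *todwere* is /e/, which is an unrounded vowel, so the suffix is -i, giving *todwerei*.
*muso* — last vowel /o/ (a rounded vowel) → -wo → *musowo*.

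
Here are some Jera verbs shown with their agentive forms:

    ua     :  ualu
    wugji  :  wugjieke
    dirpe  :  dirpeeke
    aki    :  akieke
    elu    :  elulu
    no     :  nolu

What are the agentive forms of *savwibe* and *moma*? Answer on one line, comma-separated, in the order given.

savwibeeke, momalu

Looking at the last vowel of each stem: -eke when the last vowel of the stem is a front vowel (*wugji*, *dirpe*, *aki*); -lu when the last vowel of the stem is a back vowel (*ua*, *elu*, *no*).
*savwibe* — last vowel /e/ (a front vowel) → -eke → *savwibeeke*.
The last vowel of *moma* is /a/, which is a back vowel, so the suffix is -lu, giving *momalu*.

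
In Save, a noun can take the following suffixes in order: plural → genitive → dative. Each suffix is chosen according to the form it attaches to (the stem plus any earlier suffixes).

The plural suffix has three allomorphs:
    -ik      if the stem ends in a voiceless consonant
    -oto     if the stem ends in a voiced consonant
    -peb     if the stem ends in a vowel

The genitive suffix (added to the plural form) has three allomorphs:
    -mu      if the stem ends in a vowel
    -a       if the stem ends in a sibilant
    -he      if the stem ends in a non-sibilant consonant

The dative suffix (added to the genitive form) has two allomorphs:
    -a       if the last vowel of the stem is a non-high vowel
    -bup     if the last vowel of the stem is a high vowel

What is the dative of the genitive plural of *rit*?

ritikhea

*rit*: final sound = /t/, a voiceless consonant → -ik → *ritik*.
The final sound of the plural form *ritik* is /k/, which is a non-sibilant consonant, so the genitive suffix is -he, giving *ritikhe*.
The last vowel of the genitive form *ritikhe* is /e/, which is a non-high vowel, so the dative suffix is -a, giving *ritikhea*.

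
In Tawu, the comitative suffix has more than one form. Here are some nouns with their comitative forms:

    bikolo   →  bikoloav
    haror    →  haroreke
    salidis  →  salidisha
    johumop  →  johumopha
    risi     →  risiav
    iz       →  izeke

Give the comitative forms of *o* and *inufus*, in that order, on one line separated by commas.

oav, inufusha

The alternation tracks the final sound of the stem — -ha when the stem ends in a voiceless consonant (*salidis*, *johumop*); -eke when the stem ends in a voiced consonant (*haror*, *iz*); -av when the stem ends in a vowel (*bikolo*, *risi*).
Since the final sound of *o* is /o/ (a vowel), it takes -av, giving *oav*.
*inufus*: final sound = /s/, a voiceless consonant → -ha → *inufusha*.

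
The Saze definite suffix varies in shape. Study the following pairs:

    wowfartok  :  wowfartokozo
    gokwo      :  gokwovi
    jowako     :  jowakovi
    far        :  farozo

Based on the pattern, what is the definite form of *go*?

govi

Looking at the final sound of each stem: -ozo when the stem ends in a consonant (*wowfartok*, *far*); -vi when the stem ends in a vowel (*gokwo*, *jowako*).
The final sound of *go* is /o/, which is a vowel, so the suffix is -vi, giving *govi*.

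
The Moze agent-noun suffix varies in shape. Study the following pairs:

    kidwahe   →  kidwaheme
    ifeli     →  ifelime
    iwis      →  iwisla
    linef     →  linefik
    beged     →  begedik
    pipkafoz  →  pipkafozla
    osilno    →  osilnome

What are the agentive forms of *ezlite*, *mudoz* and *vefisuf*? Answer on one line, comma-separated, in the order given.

ezliteme, mudozla, vefisufik

The pattern is sibilance of the final sound: -la when the stem ends in a sibilant (*iwis*, *pipkafoz*); -ik when the stem ends in a non-sibilant consonant (*linef*, *beged*); -me when the stem ends in a vowel (*kidwahe*, *ifeli*, *osilno*).
*ezlite*: final sound = /e/, a vowel → -me → *ezliteme*.
*mudoz* — final sound /z/ (a sibilant) → -la → *mudozla*.
The final sound of *vefisuf* is /f/, which is a non-sibilant consonant, so the suffix is -ik, giving *vefisufik*.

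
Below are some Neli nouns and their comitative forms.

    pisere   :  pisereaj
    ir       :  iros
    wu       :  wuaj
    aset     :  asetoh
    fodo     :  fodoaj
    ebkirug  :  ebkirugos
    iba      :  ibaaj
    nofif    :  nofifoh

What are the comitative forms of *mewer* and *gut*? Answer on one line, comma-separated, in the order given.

Looking at the final sound of each stem: -oh when the stem ends in a voiceless consonant (*aset*, *nofif*); -os when the stem ends in a voiced consonant (*ir*, *ebkirug*); -aj when the stem ends in a vowel (*pisere*, *wu*, *fodo*, *iba*).
Since the final sound of *mewer* is /r/ (a voiced consonant), it takes -os, giving *meweros*.
Since the final sound of *gut* is /t/ (a voiceless consonant), it takes -oh, giving *gutoh*.

meweros, gutoh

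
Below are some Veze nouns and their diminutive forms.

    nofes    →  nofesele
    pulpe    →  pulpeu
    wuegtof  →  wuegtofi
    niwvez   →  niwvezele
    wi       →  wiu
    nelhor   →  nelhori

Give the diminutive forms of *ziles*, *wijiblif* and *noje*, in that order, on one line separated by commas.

zilesele, wijiblifi, nojeu

The suffix is conditioned by the final sound: -ele when the stem ends in a sibilant (*nofes*, *niwvez*); -i when the stem ends in a non-sibilant consonant (*wuegtof*, *nelhor*); -u when the stem ends in a vowel (*pulpe*, *wi*).
The final sound of *ziles* is /s/, which is a sibilant, so the suffix is -ele, giving *zilesele*.
*wijiblif* — final sound /f/ (a non-sibilant consonant) → -i → *wijiblifi*.
Since the final sound of *noje* is /e/ (a vowel), it takes -u, giving *nojeu*.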